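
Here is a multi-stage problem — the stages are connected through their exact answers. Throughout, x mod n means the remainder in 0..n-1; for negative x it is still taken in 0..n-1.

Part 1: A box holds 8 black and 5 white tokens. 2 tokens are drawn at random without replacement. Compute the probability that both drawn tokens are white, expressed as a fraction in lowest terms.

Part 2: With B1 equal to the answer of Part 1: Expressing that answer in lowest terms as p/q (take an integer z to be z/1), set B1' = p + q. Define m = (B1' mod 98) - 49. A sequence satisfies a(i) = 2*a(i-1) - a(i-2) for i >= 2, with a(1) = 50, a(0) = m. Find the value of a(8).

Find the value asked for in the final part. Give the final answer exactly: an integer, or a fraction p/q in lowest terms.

435

Part 1: total draws C(13,2) = 78; favorable C(5,2) = 10; P = 5/39; answer 5/39
Part 2: B1 = 5/39; threaded value p + q = 44; m = -5; a(2) = 2*(50) - 1*(-5) = 105; iterating: a(2)=105, a(3)=160, a(4)=215, a(5)=270, a(6)=325, a(7)=380, a(8)=435; answer 435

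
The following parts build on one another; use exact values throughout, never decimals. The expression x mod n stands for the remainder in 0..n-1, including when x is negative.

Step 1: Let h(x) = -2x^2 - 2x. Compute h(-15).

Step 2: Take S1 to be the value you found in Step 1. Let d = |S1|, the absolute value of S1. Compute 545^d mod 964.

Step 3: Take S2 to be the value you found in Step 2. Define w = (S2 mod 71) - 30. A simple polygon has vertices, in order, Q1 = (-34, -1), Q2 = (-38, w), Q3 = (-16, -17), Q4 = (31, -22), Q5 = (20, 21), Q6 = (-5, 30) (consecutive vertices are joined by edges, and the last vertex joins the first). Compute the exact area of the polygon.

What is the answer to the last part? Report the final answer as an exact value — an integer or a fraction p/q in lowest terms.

2235

Step 1: -2*(-15)^2 - 2*(-15)^1 = (-450) + (30) = -420; answer -420
Step 2: S1 = -420; d = 420; squarings mod 964: 545^1=545, 545^2=113, 545^4=237, 545^8=257, 545^16=497, 545^32=225, 545^64=497, 545^128=225, 545^256=497; 545^420 = 545^4 * 545^32 * 545^128 * 545^256 = 305 (mod 964); answer 305
Step 3: S2 = 305; w = -9; cross terms: (-34*-9 - -38*-1)=268, (-38*-17 - -16*-9)=502, (-16*-22 - 31*-17)=879, (31*21 - 20*-22)=1091, (20*30 - -5*21)=705, (-5*-1 - -34*30)=1025; twice the area = |4470| = 4470; area = 2235; answer 2235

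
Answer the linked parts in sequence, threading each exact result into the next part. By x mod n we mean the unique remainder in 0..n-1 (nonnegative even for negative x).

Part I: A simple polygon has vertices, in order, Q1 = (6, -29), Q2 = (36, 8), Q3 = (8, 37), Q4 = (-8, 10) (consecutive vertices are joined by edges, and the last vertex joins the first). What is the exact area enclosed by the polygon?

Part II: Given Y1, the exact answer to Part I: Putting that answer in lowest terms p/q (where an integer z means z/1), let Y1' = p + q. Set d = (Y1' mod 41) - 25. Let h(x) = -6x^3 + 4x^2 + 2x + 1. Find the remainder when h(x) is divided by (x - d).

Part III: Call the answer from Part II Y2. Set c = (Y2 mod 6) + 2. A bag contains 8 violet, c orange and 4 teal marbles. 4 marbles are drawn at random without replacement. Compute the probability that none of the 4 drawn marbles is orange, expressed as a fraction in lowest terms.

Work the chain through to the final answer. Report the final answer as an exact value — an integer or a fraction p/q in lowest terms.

33/91

Part I: cross terms: (6*8 - 36*-29)=1092, (36*37 - 8*8)=1268, (8*10 - -8*37)=376, (-8*-29 - 6*10)=172; twice the area = |2908| = 2908; area = 1454; answer 1454
Part II: Y1 = 1454; threaded value p + q = 1455; d = -5; remainder = value at the root: -6*(-5)^3 + 4*(-5)^2 + 2*(-5)^1 + 1 = (750) + (100) + (-10) + (1) = 841; answer 841
Part III: Y2 = 841; c = 3; total draws C(15,4) = 1365; favorable C(12,4) = 495; P = 33/91; answer 33/91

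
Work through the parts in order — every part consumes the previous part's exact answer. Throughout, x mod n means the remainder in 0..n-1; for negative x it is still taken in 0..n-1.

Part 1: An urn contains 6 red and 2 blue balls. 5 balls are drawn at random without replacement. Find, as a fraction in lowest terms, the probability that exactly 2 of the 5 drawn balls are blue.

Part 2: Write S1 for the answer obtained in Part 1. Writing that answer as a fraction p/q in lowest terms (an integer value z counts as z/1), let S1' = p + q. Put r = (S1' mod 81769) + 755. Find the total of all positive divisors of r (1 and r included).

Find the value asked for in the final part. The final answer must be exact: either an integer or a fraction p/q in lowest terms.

Part 1: total draws C(8,5) = 56; favorable C(2,2)*C(6,3) = 20; P = 5/14; answer 5/14
Part 2: S1 = 5/14; threaded value p + q = 19; r = 774; 774 = 2 * 3^2 * 43; sigma = (1 + 2) * (1 + 3 + 9) * (1 + 43) = 3 * 13 * 44 = 1716; answer 1716

1716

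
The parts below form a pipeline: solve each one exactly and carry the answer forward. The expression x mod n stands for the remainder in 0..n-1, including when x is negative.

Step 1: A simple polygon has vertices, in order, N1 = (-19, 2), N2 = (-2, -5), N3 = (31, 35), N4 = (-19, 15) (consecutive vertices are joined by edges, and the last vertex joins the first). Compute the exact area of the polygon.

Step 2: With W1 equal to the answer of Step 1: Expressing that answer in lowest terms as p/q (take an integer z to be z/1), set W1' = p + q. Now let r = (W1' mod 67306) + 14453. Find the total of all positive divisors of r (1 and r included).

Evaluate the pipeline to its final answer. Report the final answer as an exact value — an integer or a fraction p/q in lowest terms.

41664

Step 1: cross terms: (-19*-5 - -2*2)=99, (-2*35 - 31*-5)=85, (31*15 - -19*35)=1130, (-19*2 - -19*15)=247; twice the area = |1561| = 1561; area = 1561/2; answer 1561/2
Step 2: W1 = 1561/2; threaded value p + q = 1563; r = 16016; 16016 = 2^4 * 7 * 11 * 13; sigma = (1 + 2 + 4 + 8 + 16) * (1 + 7) * (1 + 11) * (1 + 13) = 31 * 8 * 12 * 14 = 41664; answer 41664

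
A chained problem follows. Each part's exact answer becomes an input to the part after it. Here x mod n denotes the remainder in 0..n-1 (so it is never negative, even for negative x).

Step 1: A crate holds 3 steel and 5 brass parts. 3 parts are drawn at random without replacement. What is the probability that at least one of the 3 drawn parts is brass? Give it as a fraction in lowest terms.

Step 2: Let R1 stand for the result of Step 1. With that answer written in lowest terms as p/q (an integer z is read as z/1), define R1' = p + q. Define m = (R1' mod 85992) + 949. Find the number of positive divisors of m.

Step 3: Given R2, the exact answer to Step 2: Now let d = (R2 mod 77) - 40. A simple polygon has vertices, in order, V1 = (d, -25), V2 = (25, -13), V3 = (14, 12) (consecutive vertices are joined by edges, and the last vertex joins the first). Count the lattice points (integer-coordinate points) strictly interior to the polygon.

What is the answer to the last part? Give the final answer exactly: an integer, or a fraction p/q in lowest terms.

Step 1: total draws C(8,3) = 56; complement C(3,3) = 1; favorable 56 - 1 = 55; P = 55/56; answer 55/56
Step 2: R1 = 55/56; threaded value p + q = 111; m = 1060; 1060 = 2^2 * 5 * 53; number of divisors = (2+1) * (1+1) * (1+1) = 12; answer 12
Step 3: R2 = 12; d = -28; cross terms: (-28*-13 - 25*-25)=989, (25*12 - 14*-13)=482, (14*-25 - -28*12)=-14; twice the area = |1457| = 1457; area = 1457/2; boundary points = 1 + 1 + 1 = 3; strictly interior points = area - boundary/2 + 1 = 728; answer 728

728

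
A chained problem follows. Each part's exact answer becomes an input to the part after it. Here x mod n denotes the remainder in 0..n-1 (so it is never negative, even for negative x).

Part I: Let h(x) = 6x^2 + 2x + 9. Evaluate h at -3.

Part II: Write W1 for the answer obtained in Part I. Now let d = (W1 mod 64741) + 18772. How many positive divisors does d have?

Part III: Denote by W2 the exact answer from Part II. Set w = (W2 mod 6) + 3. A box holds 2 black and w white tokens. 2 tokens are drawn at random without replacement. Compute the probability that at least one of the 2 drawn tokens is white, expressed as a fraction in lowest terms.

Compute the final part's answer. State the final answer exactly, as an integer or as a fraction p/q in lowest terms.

Part I: 6*(-3)^2 + 2*(-3)^1 + 9 = (54) + (-6) + (9) = 57; answer 57
Part II: W1 = 57; d = 18829; 18829 = 19 * 991; number of divisors = (1+1) * (1+1) = 4; answer 4
Part III: W2 = 4; w = 7; total draws C(9,2) = 36; complement C(2,2) = 1; favorable 36 - 1 = 35; P = 35/36; answer 35/36

35/36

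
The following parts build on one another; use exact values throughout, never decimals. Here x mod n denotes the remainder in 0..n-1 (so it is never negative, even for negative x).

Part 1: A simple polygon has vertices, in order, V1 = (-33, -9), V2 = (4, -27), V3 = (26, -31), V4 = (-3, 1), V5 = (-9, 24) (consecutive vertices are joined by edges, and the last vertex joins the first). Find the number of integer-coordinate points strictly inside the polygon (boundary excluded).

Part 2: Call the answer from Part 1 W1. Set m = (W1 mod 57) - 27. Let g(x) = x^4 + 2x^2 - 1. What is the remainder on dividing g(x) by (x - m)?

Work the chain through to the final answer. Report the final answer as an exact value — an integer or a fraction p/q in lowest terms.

14882

Part 1: cross terms: (-33*-27 - 4*-9)=927, (4*-31 - 26*-27)=578, (26*1 - -3*-31)=-67, (-3*24 - -9*1)=-63, (-9*-9 - -33*24)=873; twice the area = |2248| = 2248; area = 1124; boundary points = 1 + 2 + 1 + 1 + 3 = 8; strictly interior points = area - boundary/2 + 1 = 1121; answer 1121
Part 2: W1 = 1121; m = 11; remainder = value at the root: 1*(11)^4 + 2*(11)^2 - 1 = (14641) + (242) + (-1) = 14882; answer 14882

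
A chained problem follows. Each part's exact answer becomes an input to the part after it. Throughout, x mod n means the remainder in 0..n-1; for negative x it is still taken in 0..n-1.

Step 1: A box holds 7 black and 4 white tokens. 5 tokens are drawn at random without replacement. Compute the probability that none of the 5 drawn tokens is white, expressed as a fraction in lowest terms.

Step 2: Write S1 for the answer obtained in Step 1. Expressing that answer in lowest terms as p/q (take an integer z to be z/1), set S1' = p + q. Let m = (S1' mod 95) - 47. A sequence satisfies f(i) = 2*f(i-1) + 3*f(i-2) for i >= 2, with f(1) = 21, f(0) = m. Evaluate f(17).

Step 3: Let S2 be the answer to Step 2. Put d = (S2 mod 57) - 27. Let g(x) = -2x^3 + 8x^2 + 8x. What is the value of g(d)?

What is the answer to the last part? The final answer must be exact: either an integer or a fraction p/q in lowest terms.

-4830

Step 1: total draws C(11,5) = 462; favorable C(7,5) = 21; P = 1/22; answer 1/22
Step 2: S1 = 1/22; threaded value p + q = 23; m = -24; f(2) = 2*(21) + 3*(-24) = -30; iterating: f(2)=-30, f(3)=3, f(4)=-84, f(5)=-159, f(6)=-570, f(7)=-1617, f(8)=-4944, f(9)=-14739, f(10)=-44310, f(11)=-132837, f(12)=-398604, f(13)=-1195719, f(14)=-3587250, f(15)=-10761657, f(16)=-32285064, f(17)=-96855099; answer -96855099
Step 3: S2 = -96855099; d = 15; -2*(15)^3 + 8*(15)^2 + 8*(15)^1 = (-6750) + (1800) + (120) = -4830; answer -4830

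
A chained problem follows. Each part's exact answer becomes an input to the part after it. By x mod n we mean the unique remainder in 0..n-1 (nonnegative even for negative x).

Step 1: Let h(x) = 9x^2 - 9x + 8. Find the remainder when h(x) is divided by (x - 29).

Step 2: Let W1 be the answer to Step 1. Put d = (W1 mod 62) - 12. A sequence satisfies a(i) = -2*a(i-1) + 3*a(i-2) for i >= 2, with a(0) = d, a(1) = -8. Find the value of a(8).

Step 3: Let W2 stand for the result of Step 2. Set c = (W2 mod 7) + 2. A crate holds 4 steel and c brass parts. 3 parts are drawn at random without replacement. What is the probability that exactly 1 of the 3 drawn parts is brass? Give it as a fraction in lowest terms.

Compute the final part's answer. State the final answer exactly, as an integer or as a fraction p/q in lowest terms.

18/35

Step 1: remainder = value at the root: 9*(29)^2 - 9*(29)^1 + 8 = (7569) + (-261) + (8) = 7316; answer 7316
Step 2: W1 = 7316; d = -12; a(2) = -2*(-8) + 3*(-12) = -20; iterating: a(2)=-20, a(3)=16, a(4)=-92, a(5)=232, a(6)=-740, a(7)=2176, a(8)=-6572; answer -6572
Step 3: W2 = -6572; c = 3; total draws C(7,3) = 35; favorable C(3,1)*C(4,2) = 18; P = 18/35; answer 18/35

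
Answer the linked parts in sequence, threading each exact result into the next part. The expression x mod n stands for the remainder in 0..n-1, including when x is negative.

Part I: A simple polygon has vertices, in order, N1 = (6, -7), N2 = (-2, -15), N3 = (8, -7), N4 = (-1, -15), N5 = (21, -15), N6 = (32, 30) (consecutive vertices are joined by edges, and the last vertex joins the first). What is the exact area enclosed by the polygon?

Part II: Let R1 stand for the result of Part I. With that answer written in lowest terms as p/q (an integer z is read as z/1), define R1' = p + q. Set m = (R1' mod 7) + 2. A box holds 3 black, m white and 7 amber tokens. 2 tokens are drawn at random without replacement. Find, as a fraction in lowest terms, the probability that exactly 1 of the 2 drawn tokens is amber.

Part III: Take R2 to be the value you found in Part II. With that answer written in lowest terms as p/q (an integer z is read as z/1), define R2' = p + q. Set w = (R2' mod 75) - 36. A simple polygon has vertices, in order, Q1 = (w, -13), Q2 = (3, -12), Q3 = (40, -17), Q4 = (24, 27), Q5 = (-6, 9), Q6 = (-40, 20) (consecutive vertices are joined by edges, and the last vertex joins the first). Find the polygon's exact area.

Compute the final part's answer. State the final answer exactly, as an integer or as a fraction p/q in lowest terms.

1755

Part I: cross terms: (6*-15 - -2*-7)=-104, (-2*-7 - 8*-15)=134, (8*-15 - -1*-7)=-127, (-1*-15 - 21*-15)=330, (21*30 - 32*-15)=1110, (32*-7 - 6*30)=-404; twice the area = |939| = 939; area = 939/2; answer 939/2
Part II: R1 = 939/2; threaded value p + q = 941; m = 5; total draws C(15,2) = 105; favorable C(7,1)*C(8,1) = 56; P = 8/15; answer 8/15
Part III: R2 = 8/15; threaded value p + q = 23; w = -13; cross terms: (-13*-12 - 3*-13)=195, (3*-17 - 40*-12)=429, (40*27 - 24*-17)=1488, (24*9 - -6*27)=378, (-6*20 - -40*9)=240, (-40*-13 - -13*20)=780; twice the area = |3510| = 3510; area = 1755; answer 1755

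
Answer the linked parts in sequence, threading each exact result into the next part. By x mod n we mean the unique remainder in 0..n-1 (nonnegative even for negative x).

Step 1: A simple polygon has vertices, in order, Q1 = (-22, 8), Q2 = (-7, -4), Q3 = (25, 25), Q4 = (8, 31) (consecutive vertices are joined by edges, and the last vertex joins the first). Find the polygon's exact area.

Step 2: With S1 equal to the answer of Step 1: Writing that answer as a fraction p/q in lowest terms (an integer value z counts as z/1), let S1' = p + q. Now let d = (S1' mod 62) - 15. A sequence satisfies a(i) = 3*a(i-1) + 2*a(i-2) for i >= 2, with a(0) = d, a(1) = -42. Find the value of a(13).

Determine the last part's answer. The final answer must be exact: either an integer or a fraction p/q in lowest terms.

-153145788

Step 1: cross terms: (-22*-4 - -7*8)=144, (-7*25 - 25*-4)=-75, (25*31 - 8*25)=575, (8*8 - -22*31)=746; twice the area = |1390| = 1390; area = 695; answer 695
Step 2: S1 = 695; threaded value p + q = 696; d = -1; a(2) = 3*(-42) + 2*(-1) = -128; iterating: a(2)=-128, a(3)=-468, a(4)=-1660, a(5)=-5916, a(6)=-21068, a(7)=-75036, a(8)=-267244, a(9)=-951804, a(10)=-3389900, a(11)=-12073308, a(12)=-42999724, a(13)=-153145788; answer -153145788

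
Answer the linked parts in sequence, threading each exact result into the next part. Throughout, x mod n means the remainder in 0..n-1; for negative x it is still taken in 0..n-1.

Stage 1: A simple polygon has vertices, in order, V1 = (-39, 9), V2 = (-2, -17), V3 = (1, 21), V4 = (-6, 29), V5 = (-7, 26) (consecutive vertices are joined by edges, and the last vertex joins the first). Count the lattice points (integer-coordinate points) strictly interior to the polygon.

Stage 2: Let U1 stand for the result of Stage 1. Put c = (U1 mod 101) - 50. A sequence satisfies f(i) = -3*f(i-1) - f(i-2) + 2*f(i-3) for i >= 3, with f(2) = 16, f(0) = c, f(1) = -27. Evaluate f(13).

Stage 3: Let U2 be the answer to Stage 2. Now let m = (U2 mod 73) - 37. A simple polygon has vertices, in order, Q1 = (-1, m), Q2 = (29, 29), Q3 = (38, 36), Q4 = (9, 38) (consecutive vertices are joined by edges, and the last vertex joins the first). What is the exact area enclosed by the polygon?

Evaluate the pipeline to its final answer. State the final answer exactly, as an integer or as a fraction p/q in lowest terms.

Stage 1: cross terms: (-39*-17 - -2*9)=681, (-2*21 - 1*-17)=-25, (1*29 - -6*21)=155, (-6*26 - -7*29)=47, (-7*9 - -39*26)=951; twice the area = |1809| = 1809; area = 1809/2; boundary points = 1 + 1 + 1 + 1 + 1 = 5; strictly interior points = area - boundary/2 + 1 = 903; answer 903
Stage 2: U1 = 903; c = 45; f(3) = -3*(16) - 1*(-27) + 2*(45) = 69; iterating: f(3)=69, f(4)=-277, f(5)=794, f(6)=-1967, f(7)=4553, f(8)=-10104, f(9)=21825, f(10)=-46265, f(11)=96762, f(12)=-200371, f(13)=411821; answer 411821
Stage 3: U2 = 411821; m = -9; cross terms: (-1*29 - 29*-9)=232, (29*36 - 38*29)=-58, (38*38 - 9*36)=1120, (9*-9 - -1*38)=-43; twice the area = |1251| = 1251; area = 1251/2; answer 1251/2

1251/2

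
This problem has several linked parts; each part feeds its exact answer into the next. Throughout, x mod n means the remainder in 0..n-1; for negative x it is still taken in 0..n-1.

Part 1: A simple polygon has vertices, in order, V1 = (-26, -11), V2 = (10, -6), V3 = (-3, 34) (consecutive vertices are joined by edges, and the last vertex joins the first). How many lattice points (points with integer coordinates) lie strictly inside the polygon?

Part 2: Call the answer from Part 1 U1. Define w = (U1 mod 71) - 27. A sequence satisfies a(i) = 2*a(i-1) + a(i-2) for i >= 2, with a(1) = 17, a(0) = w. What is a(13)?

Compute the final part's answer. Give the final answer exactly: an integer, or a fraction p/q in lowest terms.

776737

Part 1: cross terms: (-26*-6 - 10*-11)=266, (10*34 - -3*-6)=322, (-3*-11 - -26*34)=917; twice the area = |1505| = 1505; area = 1505/2; boundary points = 1 + 1 + 1 = 3; strictly interior points = area - boundary/2 + 1 = 752; answer 752
Part 2: U1 = 752; w = 15; a(2) = 2*(17) + 1*(15) = 49; iterating: a(2)=49, a(3)=115, a(4)=279, a(5)=673, a(6)=1625, a(7)=3923, a(8)=9471, a(9)=22865, a(10)=55201, a(11)=133267, a(12)=321735, a(13)=776737; answer 776737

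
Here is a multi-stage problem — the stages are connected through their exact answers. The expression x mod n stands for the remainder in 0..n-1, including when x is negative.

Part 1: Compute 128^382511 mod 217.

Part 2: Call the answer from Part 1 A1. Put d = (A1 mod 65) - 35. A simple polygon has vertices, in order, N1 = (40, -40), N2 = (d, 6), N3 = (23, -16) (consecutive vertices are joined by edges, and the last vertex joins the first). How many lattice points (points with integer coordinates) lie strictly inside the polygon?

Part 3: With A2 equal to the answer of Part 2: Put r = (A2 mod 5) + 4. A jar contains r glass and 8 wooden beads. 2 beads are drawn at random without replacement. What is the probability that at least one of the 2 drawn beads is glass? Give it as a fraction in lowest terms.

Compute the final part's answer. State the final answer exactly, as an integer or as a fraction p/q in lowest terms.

19/33

Part 1: squarings mod 217: 128^1=128, 128^2=109, 128^4=163, 128^8=95, 128^16=128, 128^32=109, 128^64=163, 128^128=95, 128^256=128, 128^512=109, 128^1024=163, 128^2048=95, 128^4096=128, 128^8192=109, 128^16384=163, 128^32768=95, 128^65536=128, 128^131072=109, 128^262144=163; 128^382511 = 128^1 * 128^2 * 128^4 * 128^8 * 128^32 * 128^512 * 128^1024 * 128^4096 * 128^16384 * 128^32768 * 128^65536 * 128^262144 = 4 (mod 217); answer 4
Part 2: A1 = 4; d = -31; cross terms: (40*6 - -31*-40)=-1000, (-31*-16 - 23*6)=358, (23*-40 - 40*-16)=-280; twice the area = |-922| = 922; area = 461; boundary points = 1 + 2 + 1 = 4; strictly interior points = area - boundary/2 + 1 = 460; answer 460
Part 3: A2 = 460; r = 4; total draws C(12,2) = 66; complement C(8,2) = 28; favorable 66 - 28 = 38; P = 19/33; answer 19/33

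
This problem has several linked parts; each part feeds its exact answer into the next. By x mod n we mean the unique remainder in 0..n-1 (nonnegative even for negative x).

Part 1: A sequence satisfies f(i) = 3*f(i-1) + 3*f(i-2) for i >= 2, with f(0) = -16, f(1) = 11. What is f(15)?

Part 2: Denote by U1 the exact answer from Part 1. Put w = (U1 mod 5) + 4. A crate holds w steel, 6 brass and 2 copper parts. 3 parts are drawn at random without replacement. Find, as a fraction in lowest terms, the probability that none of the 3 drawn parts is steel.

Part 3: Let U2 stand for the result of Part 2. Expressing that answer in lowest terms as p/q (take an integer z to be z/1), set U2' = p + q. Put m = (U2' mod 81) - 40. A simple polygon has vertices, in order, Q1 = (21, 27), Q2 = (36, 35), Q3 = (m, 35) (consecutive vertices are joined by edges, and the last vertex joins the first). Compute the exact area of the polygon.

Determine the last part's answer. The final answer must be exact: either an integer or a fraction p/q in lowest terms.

Part 1: f(2) = 3*(11) + 3*(-16) = -15; iterating: f(2)=-15, f(3)=-12, f(4)=-81, f(5)=-279, f(6)=-1080, f(7)=-4077, f(8)=-15471, f(9)=-58644, f(10)=-222345, f(11)=-842967, f(12)=-3195936, f(13)=-12116709, f(14)=-45937935, f(15)=-174163932; answer -174163932
Part 2: U1 = -174163932; w = 7; total draws C(15,3) = 455; favorable C(8,3) = 56; P = 8/65; answer 8/65
Part 3: U2 = 8/65; threaded value p + q = 73; m = 33; cross terms: (21*35 - 36*27)=-237, (36*35 - 33*35)=105, (33*27 - 21*35)=156; twice the area = |24| = 24; area = 12; answer 12

12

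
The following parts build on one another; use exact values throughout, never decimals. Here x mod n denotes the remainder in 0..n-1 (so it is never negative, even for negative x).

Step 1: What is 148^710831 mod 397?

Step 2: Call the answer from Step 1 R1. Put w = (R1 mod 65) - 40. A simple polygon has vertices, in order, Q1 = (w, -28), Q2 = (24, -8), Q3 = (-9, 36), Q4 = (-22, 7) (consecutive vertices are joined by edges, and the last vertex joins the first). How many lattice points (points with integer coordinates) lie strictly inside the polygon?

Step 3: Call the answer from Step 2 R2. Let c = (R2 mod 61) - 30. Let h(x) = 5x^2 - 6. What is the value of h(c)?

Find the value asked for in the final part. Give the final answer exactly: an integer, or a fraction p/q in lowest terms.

Step 1: squarings mod 397: 148^1=148, 148^2=69, 148^4=394, 148^8=9, 148^16=81, 148^32=209, 148^64=11, 148^128=121, 148^256=349, 148^512=319, 148^1024=129, 148^2048=364, 148^4096=295, 148^8192=82, 148^16384=372, 148^32768=228, 148^65536=374, 148^131072=132, 148^262144=353, 148^524288=348; 148^710831 = 148^1 * 148^2 * 148^4 * 148^8 * 148^32 * 148^128 * 148^2048 * 148^4096 * 148^16384 * 148^32768 * 148^131072 * 148^524288 = 201 (mod 397); answer 201
Step 2: R1 = 201; w = -34; cross terms: (-34*-8 - 24*-28)=944, (24*36 - -9*-8)=792, (-9*7 - -22*36)=729, (-22*-28 - -34*7)=854; twice the area = |3319| = 3319; area = 3319/2; boundary points = 2 + 11 + 1 + 1 = 15; strictly interior points = area - boundary/2 + 1 = 1653; answer 1653
Step 3: R2 = 1653; c = -24; 5*(-24)^2 - 6 = (2880) + (-6) = 2874; answer 2874

2874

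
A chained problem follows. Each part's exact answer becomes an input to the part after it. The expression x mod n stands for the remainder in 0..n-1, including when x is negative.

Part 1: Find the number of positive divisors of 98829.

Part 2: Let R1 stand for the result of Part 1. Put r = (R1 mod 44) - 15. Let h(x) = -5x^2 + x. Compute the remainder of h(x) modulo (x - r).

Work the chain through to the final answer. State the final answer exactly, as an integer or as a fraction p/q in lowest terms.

-48

Part 1: 98829 = 3^2 * 79 * 139; number of divisors = (2+1) * (1+1) * (1+1) = 12; answer 12
Part 2: R1 = 12; r = -3; remainder = value at the root: -5*(-3)^2 + 1*(-3)^1 = (-45) + (-3) = -48; answer -48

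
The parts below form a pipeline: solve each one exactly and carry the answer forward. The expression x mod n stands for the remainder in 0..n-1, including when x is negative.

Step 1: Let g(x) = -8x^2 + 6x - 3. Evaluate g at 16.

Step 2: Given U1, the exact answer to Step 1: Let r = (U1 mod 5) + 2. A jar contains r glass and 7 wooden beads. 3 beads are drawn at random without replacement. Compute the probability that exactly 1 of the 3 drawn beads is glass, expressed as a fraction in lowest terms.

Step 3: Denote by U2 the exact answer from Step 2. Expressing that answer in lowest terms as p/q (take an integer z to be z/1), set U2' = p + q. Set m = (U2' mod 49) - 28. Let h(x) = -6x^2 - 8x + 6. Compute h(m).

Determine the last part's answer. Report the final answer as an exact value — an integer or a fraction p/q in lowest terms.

Step 1: -8*(16)^2 + 6*(16)^1 - 3 = (-2048) + (96) + (-3) = -1955; answer -1955
Step 2: U1 = -1955; r = 2; total draws C(9,3) = 84; favorable C(2,1)*C(7,2) = 42; P = 1/2; answer 1/2
Step 3: U2 = 1/2; threaded value p + q = 3; m = -25; -6*(-25)^2 - 8*(-25)^1 + 6 = (-3750) + (200) + (6) = -3544; answer -3544

-3544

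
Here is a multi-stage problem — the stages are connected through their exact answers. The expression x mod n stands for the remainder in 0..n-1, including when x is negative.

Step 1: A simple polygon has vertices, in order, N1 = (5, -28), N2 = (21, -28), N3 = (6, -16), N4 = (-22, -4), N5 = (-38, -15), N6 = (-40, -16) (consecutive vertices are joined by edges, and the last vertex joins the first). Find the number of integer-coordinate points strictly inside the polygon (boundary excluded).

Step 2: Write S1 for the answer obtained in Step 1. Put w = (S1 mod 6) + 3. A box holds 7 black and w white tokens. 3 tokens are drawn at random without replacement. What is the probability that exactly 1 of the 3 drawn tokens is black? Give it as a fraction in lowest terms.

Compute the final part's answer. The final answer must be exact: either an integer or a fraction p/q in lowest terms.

7/22

Step 1: cross terms: (5*-28 - 21*-28)=448, (21*-16 - 6*-28)=-168, (6*-4 - -22*-16)=-376, (-22*-15 - -38*-4)=178, (-38*-16 - -40*-15)=8, (-40*-28 - 5*-16)=1200; twice the area = |1290| = 1290; area = 645; boundary points = 16 + 3 + 4 + 1 + 1 + 3 = 28; strictly interior points = area - boundary/2 + 1 = 632; answer 632
Step 2: S1 = 632; w = 5; total draws C(12,3) = 220; favorable C(7,1)*C(5,2) = 70; P = 7/22; answer 7/22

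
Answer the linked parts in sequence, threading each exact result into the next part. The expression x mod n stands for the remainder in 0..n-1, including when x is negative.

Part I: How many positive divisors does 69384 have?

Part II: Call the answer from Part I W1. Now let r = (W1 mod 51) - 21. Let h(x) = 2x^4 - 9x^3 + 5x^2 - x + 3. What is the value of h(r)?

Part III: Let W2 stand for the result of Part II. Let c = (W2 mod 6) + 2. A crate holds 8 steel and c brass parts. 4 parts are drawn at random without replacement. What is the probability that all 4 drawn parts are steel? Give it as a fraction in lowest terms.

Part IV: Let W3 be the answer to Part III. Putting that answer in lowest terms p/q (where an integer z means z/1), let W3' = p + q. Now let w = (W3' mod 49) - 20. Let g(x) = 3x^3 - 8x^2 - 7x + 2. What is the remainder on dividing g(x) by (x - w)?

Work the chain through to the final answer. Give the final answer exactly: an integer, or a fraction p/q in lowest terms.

Part I: 69384 = 2^3 * 3 * 7^2 * 59; number of divisors = (3+1) * (1+1) * (2+1) * (1+1) = 48; answer 48
Part II: W1 = 48; r = 27; 2*(27)^4 - 9*(27)^3 + 5*(27)^2 - 1*(27)^1 + 3 = (1062882) + (-177147) + (3645) + (-27) + (3) = 889356; answer 889356
Part III: W2 = 889356; c = 2; total draws C(10,4) = 210; favorable C(8,4) = 70; P = 1/3; answer 1/3
Part IV: W3 = 1/3; threaded value p + q = 4; w = -16; remainder = value at the root: 3*(-16)^3 - 8*(-16)^2 - 7*(-16)^1 + 2 = (-12288) + (-2048) + (112) + (2) = -14222; answer -14222

-14222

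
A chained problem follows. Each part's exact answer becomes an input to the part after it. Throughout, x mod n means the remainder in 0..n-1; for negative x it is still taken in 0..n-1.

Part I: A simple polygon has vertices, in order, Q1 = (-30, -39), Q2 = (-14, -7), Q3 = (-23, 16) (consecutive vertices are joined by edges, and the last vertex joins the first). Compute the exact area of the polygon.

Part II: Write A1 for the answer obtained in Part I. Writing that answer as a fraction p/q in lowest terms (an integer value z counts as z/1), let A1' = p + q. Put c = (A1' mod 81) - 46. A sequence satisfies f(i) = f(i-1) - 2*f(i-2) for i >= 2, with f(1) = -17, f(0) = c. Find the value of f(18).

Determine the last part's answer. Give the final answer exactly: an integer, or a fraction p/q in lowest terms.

Part I: cross terms: (-30*-7 - -14*-39)=-336, (-14*16 - -23*-7)=-385, (-23*-39 - -30*16)=1377; twice the area = |656| = 656; area = 328; answer 328
Part II: A1 = 328; threaded value p + q = 329; c = -41; f(2) = 1*(-17) - 2*(-41) = 65; iterating: f(2)=65, f(3)=99, f(4)=-31, f(5)=-229, f(6)=-167, f(7)=291, f(8)=625, f(9)=43, f(10)=-1207, f(11)=-1293, f(12)=1121, f(13)=3707, f(14)=1465, f(15)=-5949, f(16)=-8879, f(17)=3019, f(18)=20777; answer 20777

20777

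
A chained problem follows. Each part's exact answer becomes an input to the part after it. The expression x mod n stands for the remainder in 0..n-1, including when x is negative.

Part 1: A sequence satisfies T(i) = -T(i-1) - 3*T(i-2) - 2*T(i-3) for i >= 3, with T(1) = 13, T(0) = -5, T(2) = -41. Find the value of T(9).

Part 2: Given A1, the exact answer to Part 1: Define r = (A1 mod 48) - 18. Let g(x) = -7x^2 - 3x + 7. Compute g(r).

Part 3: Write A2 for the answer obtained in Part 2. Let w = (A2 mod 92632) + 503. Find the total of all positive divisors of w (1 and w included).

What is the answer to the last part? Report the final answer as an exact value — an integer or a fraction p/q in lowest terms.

Part 1: T(3) = -1*(-41) - 3*(13) - 2*(-5) = 12; iterating: T(3)=12, T(4)=85, T(5)=-39, T(6)=-240, T(7)=187, T(8)=611, T(9)=-692; answer -692
Part 2: A1 = -692; r = 10; -7*(10)^2 - 3*(10)^1 + 7 = (-700) + (-30) + (7) = -723; answer -723
Part 3: A2 = -723; w = 92412; 92412 = 2^2 * 3^2 * 17 * 151; sigma = (1 + 2 + 4) * (1 + 3 + 9) * (1 + 17) * (1 + 151) = 7 * 13 * 18 * 152 = 248976; answer 248976

248976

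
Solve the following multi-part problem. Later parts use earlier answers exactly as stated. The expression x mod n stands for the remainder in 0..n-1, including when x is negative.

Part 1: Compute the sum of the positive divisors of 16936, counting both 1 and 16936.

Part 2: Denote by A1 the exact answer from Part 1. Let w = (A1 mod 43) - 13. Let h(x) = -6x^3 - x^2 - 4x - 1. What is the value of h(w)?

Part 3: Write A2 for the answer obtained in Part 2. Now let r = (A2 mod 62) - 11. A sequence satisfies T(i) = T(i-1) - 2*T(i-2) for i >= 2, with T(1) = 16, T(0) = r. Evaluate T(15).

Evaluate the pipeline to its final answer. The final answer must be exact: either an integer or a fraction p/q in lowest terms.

Part 1: 16936 = 2^3 * 29 * 73; sigma = (1 + 2 + 4 + 8) * (1 + 29) * (1 + 73) = 15 * 30 * 74 = 33300; answer 33300
Part 2: A1 = 33300; w = 5; -6*(5)^3 - 1*(5)^2 - 4*(5)^1 - 1 = (-750) + (-25) + (-20) + (-1) = -796; answer -796
Part 3: A2 = -796; r = -1; T(2) = 1*(16) - 2*(-1) = 18; iterating: T(2)=18, T(3)=-14, T(4)=-50, T(5)=-22, T(6)=78, T(7)=122, T(8)=-34, T(9)=-278, T(10)=-210, T(11)=346, T(12)=766, T(13)=74, T(14)=-1458, T(15)=-1606; answer -1606

-1606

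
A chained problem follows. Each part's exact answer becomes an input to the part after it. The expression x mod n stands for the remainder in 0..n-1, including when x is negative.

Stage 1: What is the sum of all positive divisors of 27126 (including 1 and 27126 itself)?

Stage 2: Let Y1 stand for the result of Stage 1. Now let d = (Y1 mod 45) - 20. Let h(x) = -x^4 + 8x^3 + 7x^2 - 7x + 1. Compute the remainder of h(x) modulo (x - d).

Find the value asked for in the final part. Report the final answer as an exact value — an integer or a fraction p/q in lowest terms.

Stage 1: 27126 = 2 * 3^2 * 11 * 137; sigma = (1 + 2) * (1 + 3 + 9) * (1 + 11) * (1 + 137) = 3 * 13 * 12 * 138 = 64584; answer 64584
Stage 2: Y1 = 64584; d = -11; remainder = value at the root: -1*(-11)^4 + 8*(-11)^3 + 7*(-11)^2 - 7*(-11)^1 + 1 = (-14641) + (-10648) + (847) + (77) + (1) = -24364; answer -24364

-24364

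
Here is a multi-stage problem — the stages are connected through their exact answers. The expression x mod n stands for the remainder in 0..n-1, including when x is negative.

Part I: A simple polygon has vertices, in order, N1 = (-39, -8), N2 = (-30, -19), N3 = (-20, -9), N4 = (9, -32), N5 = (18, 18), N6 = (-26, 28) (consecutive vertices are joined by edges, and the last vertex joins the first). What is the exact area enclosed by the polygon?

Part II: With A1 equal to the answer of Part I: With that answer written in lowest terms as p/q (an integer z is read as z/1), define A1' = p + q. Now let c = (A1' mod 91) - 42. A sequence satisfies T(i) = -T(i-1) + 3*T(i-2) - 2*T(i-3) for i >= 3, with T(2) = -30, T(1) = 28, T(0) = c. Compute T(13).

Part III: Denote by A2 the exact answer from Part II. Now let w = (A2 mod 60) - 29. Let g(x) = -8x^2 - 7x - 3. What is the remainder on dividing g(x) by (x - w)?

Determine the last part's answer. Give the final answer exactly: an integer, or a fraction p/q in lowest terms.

-3024

Part I: cross terms: (-39*-19 - -30*-8)=501, (-30*-9 - -20*-19)=-110, (-20*-32 - 9*-9)=721, (9*18 - 18*-32)=738, (18*28 - -26*18)=972, (-26*-8 - -39*28)=1300; twice the area = |4122| = 4122; area = 2061; answer 2061
Part II: A1 = 2061; threaded value p + q = 2062; c = 18; T(3) = -1*(-30) + 3*(28) - 2*(18) = 78; iterating: T(3)=78, T(4)=-224, T(5)=518, T(6)=-1346, T(7)=3348, T(8)=-8422, T(9)=21158, T(10)=-53120, T(11)=133438, T(12)=-335114, T(13)=841668; answer 841668
Part III: A2 = 841668; w = 19; remainder = value at the root: -8*(19)^2 - 7*(19)^1 - 3 = (-2888) + (-133) + (-3) = -3024; answer -3024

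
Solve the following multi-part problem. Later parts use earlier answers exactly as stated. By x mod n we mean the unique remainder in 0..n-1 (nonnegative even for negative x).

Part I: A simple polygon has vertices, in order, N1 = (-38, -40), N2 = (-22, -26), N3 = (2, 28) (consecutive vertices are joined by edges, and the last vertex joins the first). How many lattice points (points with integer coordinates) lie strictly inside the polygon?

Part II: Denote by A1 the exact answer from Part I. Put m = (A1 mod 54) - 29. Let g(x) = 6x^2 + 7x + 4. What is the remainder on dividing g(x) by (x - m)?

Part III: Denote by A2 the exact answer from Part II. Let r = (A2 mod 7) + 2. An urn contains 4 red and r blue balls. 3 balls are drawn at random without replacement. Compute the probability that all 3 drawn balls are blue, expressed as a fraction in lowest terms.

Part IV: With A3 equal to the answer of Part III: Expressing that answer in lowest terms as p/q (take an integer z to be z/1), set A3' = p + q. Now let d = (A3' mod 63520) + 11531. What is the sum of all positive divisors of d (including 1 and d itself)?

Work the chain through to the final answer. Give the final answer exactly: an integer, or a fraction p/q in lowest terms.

25038

Part I: cross terms: (-38*-26 - -22*-40)=108, (-22*28 - 2*-26)=-564, (2*-40 - -38*28)=984; twice the area = |528| = 528; area = 264; boundary points = 2 + 6 + 4 = 12; strictly interior points = area - boundary/2 + 1 = 259; answer 259
Part II: A1 = 259; m = 14; remainder = value at the root: 6*(14)^2 + 7*(14)^1 + 4 = (1176) + (98) + (4) = 1278; answer 1278
Part III: A2 = 1278; r = 6; total draws C(10,3) = 120; favorable C(6,3) = 20; P = 1/6; answer 1/6
Part IV: A3 = 1/6; threaded value p + q = 7; d = 11538; 11538 = 2 * 3^2 * 641; sigma = (1 + 2) * (1 + 3 + 9) * (1 + 641) = 3 * 13 * 642 = 25038; answer 25038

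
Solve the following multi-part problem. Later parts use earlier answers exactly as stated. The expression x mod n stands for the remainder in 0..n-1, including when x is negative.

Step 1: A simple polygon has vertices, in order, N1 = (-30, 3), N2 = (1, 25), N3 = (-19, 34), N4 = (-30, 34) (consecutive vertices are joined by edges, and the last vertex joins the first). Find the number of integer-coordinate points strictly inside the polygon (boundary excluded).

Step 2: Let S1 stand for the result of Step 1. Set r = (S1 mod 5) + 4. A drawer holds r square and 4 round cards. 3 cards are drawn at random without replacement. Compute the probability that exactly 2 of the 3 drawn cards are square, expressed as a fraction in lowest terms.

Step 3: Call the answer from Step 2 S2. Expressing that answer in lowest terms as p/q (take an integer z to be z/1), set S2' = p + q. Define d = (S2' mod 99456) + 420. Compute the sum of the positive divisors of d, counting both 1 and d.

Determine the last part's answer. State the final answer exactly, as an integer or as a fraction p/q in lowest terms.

Step 1: cross terms: (-30*25 - 1*3)=-753, (1*34 - -19*25)=509, (-19*34 - -30*34)=374, (-30*3 - -30*34)=930; twice the area = |1060| = 1060; area = 530; boundary points = 1 + 1 + 11 + 31 = 44; strictly interior points = area - boundary/2 + 1 = 509; answer 509
Step 2: S1 = 509; r = 8; total draws C(12,3) = 220; favorable C(8,2)*C(4,1) = 112; P = 28/55; answer 28/55
Step 3: S2 = 28/55; threaded value p + q = 83; d = 503; 503 is prime, so its only divisors are 1 and 503; sigma = 1 + 503 = 504; answer 504

504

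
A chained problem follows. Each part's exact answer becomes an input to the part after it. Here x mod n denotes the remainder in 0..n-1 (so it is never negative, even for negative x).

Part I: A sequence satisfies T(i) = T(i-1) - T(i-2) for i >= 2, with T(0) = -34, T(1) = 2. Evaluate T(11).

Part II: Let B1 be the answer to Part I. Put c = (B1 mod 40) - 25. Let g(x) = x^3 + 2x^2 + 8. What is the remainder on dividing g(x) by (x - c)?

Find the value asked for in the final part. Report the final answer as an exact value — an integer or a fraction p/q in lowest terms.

Part I: T(2) = 1*(2) - 1*(-34) = 36; iterating: T(2)=36, T(3)=34, T(4)=-2, T(5)=-36, T(6)=-34, T(7)=2, T(8)=36, T(9)=34, T(10)=-2, T(11)=-36; answer -36
Part II: B1 = -36; c = -21; remainder = value at the root: 1*(-21)^3 + 2*(-21)^2 + 8 = (-9261) + (882) + (8) = -8371; answer -8371

-8371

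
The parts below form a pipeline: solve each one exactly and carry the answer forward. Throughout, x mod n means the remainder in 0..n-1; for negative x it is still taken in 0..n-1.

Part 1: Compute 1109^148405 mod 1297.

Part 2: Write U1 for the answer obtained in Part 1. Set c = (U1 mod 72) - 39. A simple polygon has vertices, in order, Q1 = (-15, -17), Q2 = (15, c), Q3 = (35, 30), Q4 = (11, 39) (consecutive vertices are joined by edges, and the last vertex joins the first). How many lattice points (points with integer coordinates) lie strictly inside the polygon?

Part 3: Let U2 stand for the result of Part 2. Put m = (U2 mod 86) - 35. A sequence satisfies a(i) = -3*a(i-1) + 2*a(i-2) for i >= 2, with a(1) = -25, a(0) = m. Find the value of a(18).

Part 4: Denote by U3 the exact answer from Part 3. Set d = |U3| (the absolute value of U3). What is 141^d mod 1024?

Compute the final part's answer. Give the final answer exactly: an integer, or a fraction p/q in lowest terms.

813

Part 1: squarings mod 1297: 1109^1=1109, 1109^2=325, 1109^4=568, 1109^8=968, 1109^16=590, 1109^32=504, 1109^64=1101, 1109^128=803, 1109^256=200, 1109^512=1090, 1109^1024=48, 1109^2048=1007, 1109^4096=1092, 1109^8192=521, 1109^16384=368, 1109^32768=536, 1109^65536=659, 1109^131072=1083; 1109^148405 = 1109^1 * 1109^4 * 1109^16 * 1109^32 * 1109^128 * 1109^256 * 1109^512 * 1109^16384 * 1109^131072 = 97 (mod 1297); answer 97
Part 2: U1 = 97; c = -14; cross terms: (-15*-14 - 15*-17)=465, (15*30 - 35*-14)=940, (35*39 - 11*30)=1035, (11*-17 - -15*39)=398; twice the area = |2838| = 2838; area = 1419; boundary points = 3 + 4 + 3 + 2 = 12; strictly interior points = area - boundary/2 + 1 = 1414; answer 1414
Part 3: U2 = 1414; m = 3; a(2) = -3*(-25) + 2*(3) = 81; iterating: a(2)=81, a(3)=-293, a(4)=1041, a(5)=-3709, a(6)=13209, a(7)=-47045, a(8)=167553, a(9)=-596749, a(10)=2125353, a(11)=-7569557, a(12)=26959377, a(13)=-96017245, a(14)=341970489, a(15)=-1217945957, a(16)=4337778849, a(17)=-15449228461, a(18)=55023243081; answer 55023243081
Part 4: U3 = 55023243081; d = 55023243081; squarings mod 1024: 141^1=141, 141^2=425, 141^4=401, 141^8=33, 141^16=65, 141^32=129, 141^64=257, 141^128=513, 141^256=1, 141^512=1, 141^1024=1, 141^2048=1, 141^4096=1, 141^8192=1, 141^16384=1, 141^32768=1, 141^65536=1, 141^131072=1, 141^262144=1, 141^524288=1, 141^1048576=1, 141^2097152=1, 141^4194304=1, 141^8388608=1, 141^16777216=1, 141^33554432=1, 141^67108864=1, 141^134217728=1, 141^268435456=1, 141^536870912=1, 141^1073741824=1, 141^2147483648=1, 141^4294967296=1, 141^8589934592=1, 141^17179869184=1, 141^34359738368=1; 141^55023243081 = 141^1 * 141^8 * 141^64 * 141^256 * 141^512 * 141^1024 * 141^2048 * 141^262144 * 141^2097152 * 141^8388608 * 141^16777216 * 141^33554432 * 141^67108864 * 141^134217728 * 141^1073741824 * 141^2147483648 * 141^17179869184 * 141^34359738368 = 813 (mod 1024); answer 813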